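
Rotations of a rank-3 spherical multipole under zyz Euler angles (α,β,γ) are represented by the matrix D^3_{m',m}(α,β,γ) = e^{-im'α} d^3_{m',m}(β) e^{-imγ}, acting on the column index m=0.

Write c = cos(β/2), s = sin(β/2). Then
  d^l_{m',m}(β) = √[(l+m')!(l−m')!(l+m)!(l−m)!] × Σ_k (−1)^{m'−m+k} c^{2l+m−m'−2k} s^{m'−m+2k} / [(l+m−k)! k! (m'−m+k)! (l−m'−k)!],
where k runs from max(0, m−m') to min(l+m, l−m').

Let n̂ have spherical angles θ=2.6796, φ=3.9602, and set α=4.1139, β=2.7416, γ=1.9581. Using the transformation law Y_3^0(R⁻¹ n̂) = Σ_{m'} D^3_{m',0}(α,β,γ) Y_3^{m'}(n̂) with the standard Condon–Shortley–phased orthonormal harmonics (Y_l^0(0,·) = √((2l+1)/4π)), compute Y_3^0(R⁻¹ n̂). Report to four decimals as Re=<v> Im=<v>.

Need the full column D^3_{m',0} for m'=−3..3 at α=4.1139, β=2.7416, γ=1.9581.
cos(β/2)=0.198666, sin(β/2)=0.980067
d^3_{-3,0}: single k=3 term ⇒ +0.033010;  D = +0.032181-0.007354i
d^3_{-2,0}: k∈[2..3] ⇒ +0.008195 -0.199448 = -0.191253;  D = +0.069840-0.178045i
d^3_{-1,0}: k∈[1..3] ⇒ +0.001051 -0.076709 +0.622290 = +0.546632;  D = -0.307969-0.451620i
d^3_{0,0}: k∈[0..3] ⇒ +0.000061 -0.013466 +0.327727 -0.886207 = -0.571885;  D = -0.571885+0.000000i
d^3_{1,0}: k∈[0..2] ⇒ -0.001051 +0.076709 -0.622290 = -0.546632;  D = +0.307969-0.451620i
d^3_{2,0}: k∈[0..1] ⇒ +0.008195 -0.199448 = -0.191253;  D = +0.069840+0.178045i
d^3_{3,0}: single k=0 term ⇒ -0.033010;  D = -0.032181-0.007354i
Y_3^{m'}(θ=2.6796,φ=3.9602) and Σ D·Y over m':
  (+0.0322-0.0074i)·(+0.0286+0.0234i)  (+0.0698-0.1780i)·(+0.0121+0.1814i)  (-0.3080-0.4516i)·(-0.2959+0.3163i)  (-0.5719+0.0000i)·(-0.3363+0.0000i)  (+0.3080-0.4516i)·(+0.2959+0.3163i)  (+0.0698+0.1780i)·(+0.0121-0.1814i)  (-0.0322-0.0074i)·(-0.0286+0.0234i)
Y_3^0(R⁻¹ n̂) = +0.728673+0.000000i

Re=0.7287 Im=0.0000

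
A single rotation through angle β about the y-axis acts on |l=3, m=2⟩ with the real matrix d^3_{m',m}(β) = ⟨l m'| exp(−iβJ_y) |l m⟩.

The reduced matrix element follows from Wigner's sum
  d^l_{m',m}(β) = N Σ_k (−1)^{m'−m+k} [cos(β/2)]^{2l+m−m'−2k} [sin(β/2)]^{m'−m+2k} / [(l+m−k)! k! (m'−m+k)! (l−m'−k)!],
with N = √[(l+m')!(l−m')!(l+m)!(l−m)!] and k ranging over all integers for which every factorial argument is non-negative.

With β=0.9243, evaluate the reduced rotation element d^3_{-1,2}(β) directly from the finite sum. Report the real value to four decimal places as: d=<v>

d^3_{-1,2}(β=0.9243) via Wigner's sum:
Half-angle: c=0.895096, s=0.445874. N=√(2·24·120·1)=75.894664
k∈{3,4} keeps every argument non-negative
  k=3: (−1)^0·75.8947/(12)·0.8951^3·0.4459^3 = +0.402044
  k=4: (−1)^1·75.8947/(24)·0.8951^1·0.4459^5 = -0.049880
d^3_{-1,2}(0.9243) = +0.402044 -0.049880 = +0.352164

d=0.3522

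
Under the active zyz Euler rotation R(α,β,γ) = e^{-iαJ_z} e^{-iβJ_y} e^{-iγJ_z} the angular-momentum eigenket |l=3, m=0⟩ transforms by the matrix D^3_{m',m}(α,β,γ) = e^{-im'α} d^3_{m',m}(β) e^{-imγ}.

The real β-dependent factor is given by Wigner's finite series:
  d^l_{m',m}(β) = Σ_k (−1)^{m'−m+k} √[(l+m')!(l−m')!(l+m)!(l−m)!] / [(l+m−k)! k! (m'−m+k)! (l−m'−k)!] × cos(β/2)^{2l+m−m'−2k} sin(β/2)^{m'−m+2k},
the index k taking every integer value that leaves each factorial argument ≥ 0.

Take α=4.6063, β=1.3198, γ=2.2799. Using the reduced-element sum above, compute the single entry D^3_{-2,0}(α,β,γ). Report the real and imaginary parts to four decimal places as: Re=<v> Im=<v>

D^3_{-2,0}(4.6063,1.3198,2.2799) = e^{-i·-2·4.6063}·d^3_{-2,0}(1.3198)·e^{-i·0·2.2799}. Compute d first:
With c≡cos(β/2)=0.790054 and s≡sin(β/2)=0.613038, N=[1·120·6·6]^{1/2}=65.726707
k: max(0,(0)−(-2))=2 … min(3+(0),3−(-2))=3
  k=2: (−1)^0·65.7267/(12)·0.7901^4·0.6130^2 = +0.801976
  k=3: (−1)^1·65.7267/(12)·0.7901^2·0.6130^4 = -0.482862
d^3_{-2,0}(1.3198) = +0.801976 -0.482862 = +0.319114
Phases: e^{-i·(-2)·4.6063}=-0.977575+0.210590i, e^{-i·(0)·2.2799}=+1.000000+0.000000i ⇒ D=-0.311958+0.067202i

Re=-0.3120 Im=0.0672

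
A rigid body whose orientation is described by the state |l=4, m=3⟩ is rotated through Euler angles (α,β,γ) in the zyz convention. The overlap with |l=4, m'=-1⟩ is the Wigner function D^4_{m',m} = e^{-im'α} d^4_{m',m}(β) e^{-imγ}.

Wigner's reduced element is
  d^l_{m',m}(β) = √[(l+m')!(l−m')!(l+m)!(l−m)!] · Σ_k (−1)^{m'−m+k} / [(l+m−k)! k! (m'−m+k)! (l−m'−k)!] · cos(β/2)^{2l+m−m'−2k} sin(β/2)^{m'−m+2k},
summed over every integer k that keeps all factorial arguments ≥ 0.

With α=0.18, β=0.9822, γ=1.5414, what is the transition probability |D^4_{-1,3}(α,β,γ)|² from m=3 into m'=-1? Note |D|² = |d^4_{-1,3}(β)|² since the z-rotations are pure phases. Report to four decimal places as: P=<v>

Split into d^4_{-1,3}(β=0.9822) × two z-phases.
With c≡cos(β/2)=0.881815 and s≡sin(β/2)=0.471596, N=[6·120·5040·1]^{1/2}=1904.940944
k∈{4,5} keeps every argument non-negative
  k=4: (−1)^0·1904.9409/(144)·0.8818^4·0.4716^4 = +0.395648
  k=5: (−1)^1·1904.9409/(240)·0.8818^2·0.4716^6 = -0.067896
d^4_{-1,3}(0.9822) = +0.395648 -0.067896 = +0.327752
|D^4_{-1,3}|² = |d^4_{-1,3}(β)|² = (+0.327752)² = 0.107421 (the z-rotation phases have unit modulus)

P=0.1074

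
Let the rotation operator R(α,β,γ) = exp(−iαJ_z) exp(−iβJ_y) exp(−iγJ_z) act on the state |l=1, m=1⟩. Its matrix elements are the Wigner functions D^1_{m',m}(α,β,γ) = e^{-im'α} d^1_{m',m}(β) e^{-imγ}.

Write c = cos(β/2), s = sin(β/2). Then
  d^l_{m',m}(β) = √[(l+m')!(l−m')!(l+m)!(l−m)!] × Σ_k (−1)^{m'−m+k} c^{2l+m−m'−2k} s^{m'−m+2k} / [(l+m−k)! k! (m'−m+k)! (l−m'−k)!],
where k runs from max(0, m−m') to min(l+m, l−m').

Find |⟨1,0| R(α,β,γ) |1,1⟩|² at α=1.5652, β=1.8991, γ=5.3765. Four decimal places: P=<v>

D^1_{0,1}(1.5652,1.8991,5.3765) = e^{-i·0·1.5652}·d^1_{0,1}(1.8991)·e^{-i·1·5.3765}. Compute d first:
c=cos(1.8991/2)=0.582049, s=sin(1.8991/2)=0.813154; N=√[1·1·2·1]=1.414214
Admissible k: 1..1 (factorial args all ≥0)
  k=1: (−1)^0·1.4142/(1)·0.5820^1·0.8132^1 = +0.669341
d^1_{0,1}(1.8991) = +0.669341
|D^1_{0,1}|² = |d^1_{0,1}(β)|² = (+0.669341)² = 0.448017 (the z-rotation phases have unit modulus)

P=0.4480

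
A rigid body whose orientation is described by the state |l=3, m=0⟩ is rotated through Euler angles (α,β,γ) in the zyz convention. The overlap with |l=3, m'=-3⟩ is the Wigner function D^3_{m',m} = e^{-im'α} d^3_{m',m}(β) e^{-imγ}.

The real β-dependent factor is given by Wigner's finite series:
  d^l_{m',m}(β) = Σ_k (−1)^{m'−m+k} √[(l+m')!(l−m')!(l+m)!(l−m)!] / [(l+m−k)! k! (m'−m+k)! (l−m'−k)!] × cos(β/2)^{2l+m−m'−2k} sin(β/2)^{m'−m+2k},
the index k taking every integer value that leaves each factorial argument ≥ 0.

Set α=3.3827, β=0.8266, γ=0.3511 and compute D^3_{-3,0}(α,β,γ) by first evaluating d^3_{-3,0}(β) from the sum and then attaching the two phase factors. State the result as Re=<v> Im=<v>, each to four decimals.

Split into d^3_{-3,0}(β=0.8266) × two z-phases.
c=cos(0.8266/2)=0.915800, s=sin(0.8266/2)=0.401634; N=√[1·720·6·6]=160.996894
k: max(0,(0)−(-3))=3 … min(3+(0),3−(-3))=3
  k=3: (−1)^0·160.9969/(36)·0.9158^3·0.4016^3 = +0.222540
d^3_{-3,0}(0.8266) = +0.222540
D = (-0.749611-0.661879i)·(+0.222540)·(+1.000000+0.000000i) = -0.166818-0.147294i

Re=-0.1668 Im=-0.1473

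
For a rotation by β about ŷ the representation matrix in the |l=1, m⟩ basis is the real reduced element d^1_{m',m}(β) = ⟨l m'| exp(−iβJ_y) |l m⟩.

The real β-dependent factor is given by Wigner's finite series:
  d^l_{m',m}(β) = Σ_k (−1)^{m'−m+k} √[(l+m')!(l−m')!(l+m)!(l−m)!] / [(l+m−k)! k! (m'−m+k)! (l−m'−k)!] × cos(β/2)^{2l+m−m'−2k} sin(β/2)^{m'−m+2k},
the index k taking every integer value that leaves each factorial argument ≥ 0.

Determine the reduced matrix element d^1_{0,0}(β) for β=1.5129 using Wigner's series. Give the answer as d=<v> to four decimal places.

d=0.0579

d^1_{0,0}(β=1.5129) via Wigner's sum:
c=cos(1.5129/2)=0.727277, s=sin(1.5129/2)=0.686344; N=√[1·1·1·1]=1.000000
k∈{0,1} keeps every argument non-negative
  k=0: (−1)^0·1.0000/(1)·0.7273^2·0.6863^0 = +0.528932
  k=1: (−1)^1·1.0000/(1)·0.7273^0·0.6863^2 = -0.471068
d^1_{0,0}(1.5129) = +0.528932 -0.471068 = +0.057864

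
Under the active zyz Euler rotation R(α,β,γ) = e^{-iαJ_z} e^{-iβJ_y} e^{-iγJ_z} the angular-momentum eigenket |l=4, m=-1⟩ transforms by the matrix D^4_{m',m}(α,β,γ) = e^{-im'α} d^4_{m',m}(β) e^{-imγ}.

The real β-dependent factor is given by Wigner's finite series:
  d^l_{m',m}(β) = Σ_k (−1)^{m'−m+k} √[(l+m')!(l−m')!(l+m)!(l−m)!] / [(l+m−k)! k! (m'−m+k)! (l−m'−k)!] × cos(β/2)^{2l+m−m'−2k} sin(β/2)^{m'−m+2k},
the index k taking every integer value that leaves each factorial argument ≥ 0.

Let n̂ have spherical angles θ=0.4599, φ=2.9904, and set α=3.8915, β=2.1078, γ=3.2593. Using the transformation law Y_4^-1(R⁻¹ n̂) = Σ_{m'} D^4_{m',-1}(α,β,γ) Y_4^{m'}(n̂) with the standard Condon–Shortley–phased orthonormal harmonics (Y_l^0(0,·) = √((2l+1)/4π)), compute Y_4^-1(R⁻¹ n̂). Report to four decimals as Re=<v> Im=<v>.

Re=0.2633 Im=-0.0665

Need the full column D^4_{m',-1} for m'=−4..4 at α=3.8915, β=2.1078, γ=3.2593.
cos(β/2)=0.494184, sin(β/2)=0.869357
d^4_{-4,-1}: single k=3 term ⇒ +0.144922;  D = +0.144879-0.003515i
d^4_{-3,-1}: k∈[2..3] ⇒ +0.087378 -0.450679 = -0.363302;  D = +0.259763-0.253991i
d^4_{-2,-1}: k∈[1..3] ⇒ +0.026550 -0.410815 +0.847565 = +0.463300;  D = +0.021640-0.462794i
d^4_{-1,-1}: k∈[0..3] ⇒ +0.003557 -0.165128 +1.022045 -1.054308 = -0.193834;  D = -0.125342-0.147854i
d^4_{0,-1}: k∈[0..3] ⇒ -0.027986 +0.519644 -1.608142 +0.829453 = -0.287031;  D = +0.285045+0.033708i
d^4_{1,-1}: k∈[0..3] ⇒ +0.110086 -1.022045 +1.581461 -0.326277 = +0.343225;  D = +0.276890-0.202819i
d^4_{2,-1}: k∈[0..2] ⇒ -0.273876 +1.271348 -0.786888 = +0.210583;  D = -0.039499+0.206846i
d^4_{3,-1}: k∈[0..1] ⇒ +0.450679 -0.836831 = -0.386151;  D = +0.205517+0.326918i
d^4_{4,-1}: single k=0 term ⇒ -0.448489;  D = -0.433453-0.115155i
Y_4^{m'}(θ=0.4599,φ=2.9904) and Σ D·Y over m':
  (+0.1449-0.0035i)·(+0.0141+0.0098i)  (+0.2598-0.2540i)·(-0.0882-0.0430i)  (+0.0216-0.4628i)·(+0.2907+0.0907i)  (-0.1253-0.1479i)·(-0.4875-0.0743i)  (+0.2850+0.0337i)·(+0.1564+0.0000i)  (+0.2769-0.2028i)·(+0.4875-0.0743i)  (-0.0395+0.2068i)·(+0.2907-0.0907i)  (+0.2055+0.3269i)·(+0.0882-0.0430i)  (-0.4335-0.1152i)·(+0.0141-0.0098i)
Y_4^-1(R⁻¹ n̂) = +0.263348-0.066460i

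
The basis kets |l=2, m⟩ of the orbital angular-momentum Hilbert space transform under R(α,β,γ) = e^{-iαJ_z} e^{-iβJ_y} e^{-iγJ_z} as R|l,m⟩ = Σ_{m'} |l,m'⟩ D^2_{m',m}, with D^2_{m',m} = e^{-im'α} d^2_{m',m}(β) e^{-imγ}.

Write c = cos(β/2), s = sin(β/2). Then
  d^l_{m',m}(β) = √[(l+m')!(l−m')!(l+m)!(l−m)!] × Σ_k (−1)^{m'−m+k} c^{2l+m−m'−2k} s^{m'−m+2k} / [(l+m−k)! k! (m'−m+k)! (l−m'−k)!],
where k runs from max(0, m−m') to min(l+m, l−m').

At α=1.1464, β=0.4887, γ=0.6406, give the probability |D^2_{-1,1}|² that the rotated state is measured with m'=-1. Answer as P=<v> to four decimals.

P=0.0262

Split into d^2_{-1,1}(β=0.4887) × two z-phases.
c=cos(0.4887/2)=0.970295, s=sin(0.4887/2)=0.241926; N=√[1·6·6·1]=6.000000
k: max(0,(1)−(-1))=2 … min(2+(1),2−(-1))=3
  k=2: (−1)^0·6.0000/(2)·0.9703^2·0.2419^2 = +0.165308
  k=3: (−1)^1·6.0000/(6)·0.9703^0·0.2419^4 = -0.003426
d^2_{-1,1}(0.4887) = +0.165308 -0.003426 = +0.161882
|D^2_{-1,1}|² = |d^2_{-1,1}(β)|² = (+0.161882)² = 0.026206 (the z-rotation phases have unit modulus)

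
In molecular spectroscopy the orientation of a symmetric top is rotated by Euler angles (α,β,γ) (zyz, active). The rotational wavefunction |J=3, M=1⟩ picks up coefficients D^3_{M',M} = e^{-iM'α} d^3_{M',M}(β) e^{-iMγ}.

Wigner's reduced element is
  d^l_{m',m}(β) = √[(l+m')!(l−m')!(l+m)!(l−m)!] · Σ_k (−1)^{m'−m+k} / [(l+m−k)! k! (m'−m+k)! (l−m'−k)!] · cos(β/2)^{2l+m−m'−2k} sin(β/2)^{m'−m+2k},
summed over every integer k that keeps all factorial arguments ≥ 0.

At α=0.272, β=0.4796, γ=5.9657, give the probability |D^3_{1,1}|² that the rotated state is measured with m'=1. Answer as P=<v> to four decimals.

P=0.2083

First d^3_{1,1}(β=0.4796), then the phase factors e^{-i(1)α} and e^{-i(1)γ}:
With c≡cos(β/2)=0.971385 and s≡sin(β/2)=0.237508, N=[24·2·24·2]^{1/2}=48.000000
The bounds max(0,m−m')=0 and min(l+m,l−m')=2 give 3 terms
  k=0: (−1)^0·48.0000/(48)·0.9714^6·0.2375^0 = +0.840136
  k=1: (−1)^1·48.0000/(6)·0.9714^4·0.2375^2 = -0.401804
  k=2: (−1)^2·48.0000/(8)·0.9714^2·0.2375^4 = +0.018016
d^3_{1,1}(0.4796) = +0.840136 -0.401804 +0.018016 = +0.456348
|D^3_{1,1}|² = |d^3_{1,1}(β)|² = (+0.456348)² = 0.208253 (the z-rotation phases have unit modulus)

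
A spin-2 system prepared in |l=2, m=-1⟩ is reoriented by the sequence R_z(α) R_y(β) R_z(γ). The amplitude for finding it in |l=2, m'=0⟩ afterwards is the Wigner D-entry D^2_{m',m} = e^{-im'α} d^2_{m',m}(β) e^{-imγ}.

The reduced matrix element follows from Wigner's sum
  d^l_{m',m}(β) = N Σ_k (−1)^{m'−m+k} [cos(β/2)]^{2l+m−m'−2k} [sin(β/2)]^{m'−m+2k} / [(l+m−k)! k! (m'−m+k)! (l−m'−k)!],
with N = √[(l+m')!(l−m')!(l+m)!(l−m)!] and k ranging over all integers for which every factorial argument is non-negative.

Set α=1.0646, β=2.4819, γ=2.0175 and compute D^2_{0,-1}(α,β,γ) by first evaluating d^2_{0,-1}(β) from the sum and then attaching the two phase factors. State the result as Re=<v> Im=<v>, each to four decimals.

D^2_{0,-1}(1.0646,2.4819,2.0175) = e^{-i·0·1.0646}·d^2_{0,-1}(2.4819)·e^{-i·-1·2.0175}. Compute d first:
c=cos(2.4819/2)=0.323898, s=sin(2.4819/2)=0.946092; N=√[2·2·1·6]=4.898979
The bounds max(0,m−m')=0 and min(l+m,l−m')=1 give 2 terms
  k=0: (−1)^1·4.8990/(2)·0.3239^3·0.9461^1 = -0.078747
  k=1: (−1)^2·4.8990/(2)·0.3239^1·0.9461^3 = +0.671868
d^2_{0,-1}(2.4819) = -0.078747 +0.671868 = +0.593121
Phases: e^{-i·(0)·1.0646}=+1.000000+0.000000i, e^{-i·(-1)·2.0175}=-0.431995+0.901876i ⇒ D=-0.256225+0.534921i

Re=-0.2562 Im=0.5349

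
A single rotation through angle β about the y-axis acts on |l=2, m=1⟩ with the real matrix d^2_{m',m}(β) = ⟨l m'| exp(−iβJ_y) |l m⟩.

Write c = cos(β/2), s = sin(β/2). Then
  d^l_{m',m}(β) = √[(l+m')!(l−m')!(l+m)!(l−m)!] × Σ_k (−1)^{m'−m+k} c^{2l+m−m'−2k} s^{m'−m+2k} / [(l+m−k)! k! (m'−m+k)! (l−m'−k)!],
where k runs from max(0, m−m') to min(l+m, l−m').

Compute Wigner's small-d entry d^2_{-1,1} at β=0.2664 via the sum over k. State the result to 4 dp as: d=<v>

d=0.0517

d^2_{-1,1}(β=0.2664) via Wigner's sum:
With c≡cos(β/2)=0.991142 and s≡sin(β/2)=0.132806, N=[1·6·6·1]^{1/2}=6.000000
k: max(0,(1)−(-1))=2 … min(2+(1),2−(-1))=3
  k=2: (−1)^0·6.0000/(2)·0.9911^2·0.1328^2 = +0.051979
  k=3: (−1)^1·6.0000/(6)·0.9911^0·0.1328^4 = -0.000311
d^2_{-1,1}(0.2664) = +0.051979 -0.000311 = +0.051668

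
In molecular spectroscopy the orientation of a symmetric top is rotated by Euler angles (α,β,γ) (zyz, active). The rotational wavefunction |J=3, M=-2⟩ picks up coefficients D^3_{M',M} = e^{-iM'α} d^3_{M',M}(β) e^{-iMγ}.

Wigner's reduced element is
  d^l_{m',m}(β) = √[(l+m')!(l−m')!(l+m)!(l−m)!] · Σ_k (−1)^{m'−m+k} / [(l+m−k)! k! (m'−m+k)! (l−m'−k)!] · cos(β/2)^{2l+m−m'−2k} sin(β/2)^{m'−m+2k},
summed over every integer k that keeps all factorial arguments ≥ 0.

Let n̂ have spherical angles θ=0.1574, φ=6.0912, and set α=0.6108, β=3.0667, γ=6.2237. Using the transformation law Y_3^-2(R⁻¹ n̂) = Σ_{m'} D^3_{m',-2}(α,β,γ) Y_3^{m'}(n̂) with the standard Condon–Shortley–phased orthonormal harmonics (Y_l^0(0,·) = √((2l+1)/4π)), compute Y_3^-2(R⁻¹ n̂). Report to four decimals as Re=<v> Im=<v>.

Re=-0.0155 Im=0.0432

Need the full column D^3_{m',-2} for m'=−3..3 at α=0.6108, β=3.0667, γ=6.2237.
cos(β/2)=0.037438, sin(β/2)=0.999299
d^3_{-3,-2}: single k=1 term ⇒ +0.000000;  D = -0.000000+0.000000i
d^3_{-2,-2}: k∈[0..1] ⇒ +0.000000 -0.000010 = -0.000010;  D = -0.000004-0.000009i
d^3_{-1,-2}: k∈[0..1] ⇒ -0.000000 +0.000331 = +0.000331;  D = +0.000292+0.000156i
d^3_{0,-2}: k∈[0..1] ⇒ +0.000011 -0.007655 = -0.007644;  D = -0.007590+0.000907i
d^3_{1,-2}: k∈[0..1] ⇒ -0.000331 +0.117974 = +0.117642;  D = +0.087682-0.078432i
d^3_{2,-2}: k∈[0..1] ⇒ +0.006988 -0.995801 = -0.988813;  D = -0.225644+0.962723i
d^3_{3,-2}: single k=0 term ⇒ -0.091382;  D = +0.033944+0.084844i
Y_3^{m'}(θ=0.1574,φ=6.0912) and Σ D·Y over m':
  (-0.0000+0.0000i)·(+0.0013+0.0009i)  (-0.0000-0.0000i)·(+0.0230+0.0093i)  (+0.0003+0.0002i)·(+0.1928+0.0375i)  (-0.0076+0.0009i)·(+0.6918+0.0000i)  (+0.0877-0.0784i)·(-0.1928+0.0375i)  (-0.2256+0.9627i)·(+0.0230-0.0093i)  (+0.0339+0.0848i)·(-0.0013+0.0009i)
Y_3^-2(R⁻¹ n̂) = -0.015532+0.043226i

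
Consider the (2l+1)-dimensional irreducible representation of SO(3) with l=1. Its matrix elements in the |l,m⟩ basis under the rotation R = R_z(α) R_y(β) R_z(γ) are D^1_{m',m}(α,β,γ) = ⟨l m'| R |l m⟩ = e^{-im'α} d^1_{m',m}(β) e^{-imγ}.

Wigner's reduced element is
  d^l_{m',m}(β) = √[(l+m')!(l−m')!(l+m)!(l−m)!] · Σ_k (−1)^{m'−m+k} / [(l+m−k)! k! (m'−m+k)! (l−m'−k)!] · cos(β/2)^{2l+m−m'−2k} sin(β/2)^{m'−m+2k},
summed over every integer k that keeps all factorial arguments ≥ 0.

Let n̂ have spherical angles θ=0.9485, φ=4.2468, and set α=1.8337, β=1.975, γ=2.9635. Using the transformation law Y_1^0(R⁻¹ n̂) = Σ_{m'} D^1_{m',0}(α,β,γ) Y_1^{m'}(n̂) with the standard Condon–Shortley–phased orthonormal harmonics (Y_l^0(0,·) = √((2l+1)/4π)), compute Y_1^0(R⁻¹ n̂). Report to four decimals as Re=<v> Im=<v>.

Need the full column D^1_{m',0} for m'=−1..1 at α=1.8337, β=1.975, γ=2.9635.
cos(β/2)=0.550778, sin(β/2)=0.834652
d^1_{-1,0}: single k=1 term ⇒ +0.650125;  D = -0.168958+0.627787i
d^1_{0,0}: k∈[0..1] ⇒ +0.303357 -0.696643 = -0.393287;  D = -0.393287+0.000000i
d^1_{1,0}: single k=0 term ⇒ -0.650125;  D = +0.168958+0.627787i
Y_1^{m'}(θ=0.9485,φ=4.2468) and Σ D·Y over m':
  (-0.1690+0.6278i)·(-0.1260+0.2508i)  (-0.3933+0.0000i)·(+0.2848+0.0000i)  (+0.1690+0.6278i)·(+0.1260+0.2508i)
Y_1^0(R⁻¹ n̂) = -0.384379+0.000000i

Re=-0.3844 Im=0.0000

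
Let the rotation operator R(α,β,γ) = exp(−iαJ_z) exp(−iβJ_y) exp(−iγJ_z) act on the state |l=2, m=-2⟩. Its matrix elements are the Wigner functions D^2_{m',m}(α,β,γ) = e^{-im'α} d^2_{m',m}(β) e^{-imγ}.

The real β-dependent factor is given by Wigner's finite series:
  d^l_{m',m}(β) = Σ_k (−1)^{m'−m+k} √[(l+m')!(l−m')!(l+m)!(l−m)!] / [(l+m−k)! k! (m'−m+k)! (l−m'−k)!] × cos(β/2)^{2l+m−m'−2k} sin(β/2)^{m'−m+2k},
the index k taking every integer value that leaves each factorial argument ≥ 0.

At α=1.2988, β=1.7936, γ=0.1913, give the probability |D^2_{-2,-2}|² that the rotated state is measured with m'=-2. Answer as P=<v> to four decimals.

First d^2_{-2,-2}(β=1.7936), then the phase factors e^{-i(-2)α} and e^{-i(-2)γ}:
With c≡cos(β/2)=0.624113 and s≡sin(β/2)=0.781334, N=[1·24·1·24]^{1/2}=24.000000
k: max(0,(-2)−(-2))=0 … min(2+(-2),2−(-2))=0
  k=0: (−1)^0·24.0000/(24)·0.6241^4·0.7813^0 = +0.151724
d^2_{-2,-2}(1.7936) = +0.151724
|D^2_{-2,-2}|² = |d^2_{-2,-2}(β)|² = (+0.151724)² = 0.023020 (the z-rotation phases have unit modulus)

P=0.0230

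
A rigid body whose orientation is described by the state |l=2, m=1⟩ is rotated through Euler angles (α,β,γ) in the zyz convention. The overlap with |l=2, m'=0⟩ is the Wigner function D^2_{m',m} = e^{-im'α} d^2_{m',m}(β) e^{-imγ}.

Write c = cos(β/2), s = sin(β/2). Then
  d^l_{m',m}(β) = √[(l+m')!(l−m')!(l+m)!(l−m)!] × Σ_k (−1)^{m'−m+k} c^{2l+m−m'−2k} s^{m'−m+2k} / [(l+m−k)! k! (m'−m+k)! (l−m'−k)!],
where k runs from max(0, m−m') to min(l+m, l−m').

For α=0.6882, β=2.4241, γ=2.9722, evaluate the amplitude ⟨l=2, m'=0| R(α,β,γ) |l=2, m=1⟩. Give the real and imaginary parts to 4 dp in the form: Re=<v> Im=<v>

First d^2_{0,1}(β=2.4241), then the phase factors e^{-i(0)α} and e^{-i(1)γ}:
Half-angle: c=0.351101, s=0.936338. N=√(2·2·6·1)=4.898979
k: max(0,(1)−(0))=1 … min(2+(1),2−(0))=2
  k=1: (−1)^0·4.8990/(2)·0.3511^3·0.9363^1 = +0.099267
  k=2: (−1)^1·4.8990/(2)·0.3511^1·0.9363^3 = -0.706000
d^2_{0,1}(2.4241) = +0.099267 -0.706000 = -0.606734
Phases: e^{-i·(0)·0.6882}=+1.000000+0.000000i, e^{-i·(1)·2.9722}=-0.985687-0.168584i ⇒ D=+0.598050+0.102285i

Re=0.5980 Im=0.1023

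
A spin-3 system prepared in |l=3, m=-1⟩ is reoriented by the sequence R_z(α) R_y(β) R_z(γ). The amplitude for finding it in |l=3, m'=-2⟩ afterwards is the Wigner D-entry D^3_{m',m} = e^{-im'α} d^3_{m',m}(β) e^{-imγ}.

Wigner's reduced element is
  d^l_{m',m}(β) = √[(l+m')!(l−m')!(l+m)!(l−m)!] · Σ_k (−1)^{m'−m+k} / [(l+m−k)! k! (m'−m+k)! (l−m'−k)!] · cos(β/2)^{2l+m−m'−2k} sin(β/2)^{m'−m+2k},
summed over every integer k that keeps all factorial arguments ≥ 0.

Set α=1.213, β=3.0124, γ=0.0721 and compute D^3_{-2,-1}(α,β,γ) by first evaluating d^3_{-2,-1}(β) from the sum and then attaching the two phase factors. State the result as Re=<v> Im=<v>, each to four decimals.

First d^3_{-2,-1}(β=3.0124), then the phase factors e^{-i(-2)α} and e^{-i(-1)γ}:
With c≡cos(β/2)=0.064551 and s≡sin(β/2)=0.997914, N=[1·120·2·24]^{1/2}=75.894664
Admissible k: 1..2 (factorial args all ≥0)
  k=1: (−1)^0·75.8947/(24)·0.0646^5·0.9979^1 = +0.000004
  k=2: (−1)^1·75.8947/(12)·0.0646^3·0.9979^3 = -0.001691
d^3_{-2,-1}(3.0124) = +0.000004 -0.001691 = -0.001687
D = (-0.754705+0.656065i)·(-0.001687)·(+0.997402+0.072038i) = +0.001350-0.001012i

Re=0.0013 Im=-0.0010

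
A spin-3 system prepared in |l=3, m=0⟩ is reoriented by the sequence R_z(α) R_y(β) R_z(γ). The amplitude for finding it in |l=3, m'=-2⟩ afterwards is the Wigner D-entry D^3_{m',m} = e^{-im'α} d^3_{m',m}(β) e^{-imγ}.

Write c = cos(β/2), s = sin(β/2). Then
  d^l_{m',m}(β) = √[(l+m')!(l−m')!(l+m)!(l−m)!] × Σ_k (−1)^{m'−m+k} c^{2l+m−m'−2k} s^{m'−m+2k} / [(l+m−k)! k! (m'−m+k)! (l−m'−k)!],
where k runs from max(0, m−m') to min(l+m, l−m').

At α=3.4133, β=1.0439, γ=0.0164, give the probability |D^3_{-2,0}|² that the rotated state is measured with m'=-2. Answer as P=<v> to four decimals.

Split into d^3_{-2,0}(β=1.0439) × two z-phases.
With c≡cos(β/2)=0.866849 and s≡sin(β/2)=0.498571, N=[1·120·6·6]^{1/2}=65.726707
k: max(0,(0)−(-2))=2 … min(3+(0),3−(-2))=3
  k=2: (−1)^0·65.7267/(12)·0.8668^4·0.4986^2 = +0.768756
  k=3: (−1)^1·65.7267/(12)·0.8668^2·0.4986^4 = -0.254306
d^3_{-2,0}(1.0439) = +0.768756 -0.254306 = +0.514450
|D^3_{-2,0}|² = |d^3_{-2,0}(β)|² = (+0.514450)² = 0.264659 (the z-rotation phases have unit modulus)

P=0.2647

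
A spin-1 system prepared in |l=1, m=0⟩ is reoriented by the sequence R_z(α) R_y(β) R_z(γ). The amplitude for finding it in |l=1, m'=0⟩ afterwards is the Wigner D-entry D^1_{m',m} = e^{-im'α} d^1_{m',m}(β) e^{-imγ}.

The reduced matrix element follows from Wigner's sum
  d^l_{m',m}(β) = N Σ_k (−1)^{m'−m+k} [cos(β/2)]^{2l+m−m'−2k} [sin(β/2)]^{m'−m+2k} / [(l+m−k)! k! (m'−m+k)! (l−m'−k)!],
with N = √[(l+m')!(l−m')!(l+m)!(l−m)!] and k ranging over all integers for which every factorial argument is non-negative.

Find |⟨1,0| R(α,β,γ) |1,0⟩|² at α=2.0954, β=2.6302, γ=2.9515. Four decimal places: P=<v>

D^1_{0,0}(2.0954,2.6302,2.9515) = e^{-i·0·2.0954}·d^1_{0,0}(2.6302)·e^{-i·0·2.9515}. Compute d first:
With c≡cos(β/2)=0.252919 and s≡sin(β/2)=0.967487, N=[1·1·1·1]^{1/2}=1.000000
Admissible k: 0..1 (factorial args all ≥0)
  k=0: (−1)^0·1.0000/(1)·0.2529^2·0.9675^0 = +0.063968
  k=1: (−1)^1·1.0000/(1)·0.2529^0·0.9675^2 = -0.936032
d^1_{0,0}(2.6302) = +0.063968 -0.936032 = -0.872064
|D^1_{0,0}|² = |d^1_{0,0}(β)|² = (-0.872064)² = 0.760495 (the z-rotation phases have unit modulus)

P=0.7605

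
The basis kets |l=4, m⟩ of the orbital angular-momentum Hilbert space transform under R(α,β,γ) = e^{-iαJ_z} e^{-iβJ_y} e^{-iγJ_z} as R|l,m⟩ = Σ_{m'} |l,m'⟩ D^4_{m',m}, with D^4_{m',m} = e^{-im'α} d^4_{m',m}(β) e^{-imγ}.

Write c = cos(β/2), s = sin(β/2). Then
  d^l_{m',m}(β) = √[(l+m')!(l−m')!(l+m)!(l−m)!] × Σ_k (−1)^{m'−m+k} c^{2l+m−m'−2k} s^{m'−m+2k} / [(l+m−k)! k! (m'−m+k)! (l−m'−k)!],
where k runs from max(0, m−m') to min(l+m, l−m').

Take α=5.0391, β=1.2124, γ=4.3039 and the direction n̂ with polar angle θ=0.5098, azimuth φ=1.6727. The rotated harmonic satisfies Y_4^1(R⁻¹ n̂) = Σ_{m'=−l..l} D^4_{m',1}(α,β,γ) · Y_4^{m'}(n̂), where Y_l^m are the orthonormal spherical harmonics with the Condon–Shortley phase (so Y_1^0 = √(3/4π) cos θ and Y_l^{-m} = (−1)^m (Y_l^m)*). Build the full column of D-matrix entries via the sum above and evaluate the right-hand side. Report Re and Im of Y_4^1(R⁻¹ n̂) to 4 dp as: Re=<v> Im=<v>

Need the full column D^4_{m',1} for m'=−4..4 at α=5.0391, β=1.2124, γ=4.3039.
cos(β/2)=0.821819, sin(β/2)=0.569749
d^4_{-4,1}: single k=5 term ⇒ +0.249367;  D = -0.246767-0.035917i
d^4_{-3,1}: k∈[4..5] ⇒ +0.635853 -0.183368 = +0.452486;  D = -0.081976-0.444998i
d^4_{-2,1}: k∈[3..5] ⇒ +0.980496 -0.706889 +0.067951 = +0.341558;  D = +0.298278-0.166408i
d^4_{-1,1}: k∈[2..5] ⇒ +1.000055 -1.441980 +0.346532 -0.011104 = -0.106497;  D = -0.078988-0.071431i
d^4_{0,1}: k∈[1..4] ⇒ +0.645107 -1.860360 +0.894152 -0.071627 = -0.392728;  D = +0.156001-0.360415i
d^4_{1,1}: k∈[0..3] ⇒ +0.208070 -1.500082 +1.441980 -0.231021 = -0.081053;  D = +0.080782+0.006621i
d^4_{2,1}: k∈[0..2] ⇒ -0.612002 +1.470744 -0.471259 = +0.387483;  D = -0.093961-0.375918i
d^4_{3,1}: k∈[0..1] ⇒ +0.793769 -0.635853 = +0.157915;  D = +0.132809-0.085435i
d^4_{4,1}: single k=0 term ⇒ -0.518830;  D = -0.405882-0.323178i
Y_4^{m'}(θ=0.5098,φ=1.6727) and Σ D·Y over m':
  (-0.2468-0.0359i)·(+0.0230-0.0099i)  (-0.0820-0.4450i)·(+0.0382+0.1211i)  (+0.2983-0.1664i)·(-0.3380+0.0699i)  (-0.0790-0.0714i)·(-0.0478-0.4677i)  (+0.1560-0.3604i)·(+0.0486+0.0000i)  (+0.0808+0.0066i)·(+0.0478-0.4677i)  (-0.0940-0.3759i)·(-0.3380-0.0699i)  (+0.1328-0.0854i)·(-0.0382+0.1211i)  (-0.4059-0.3232i)·(+0.0230+0.0099i)
Y_4^1(R⁻¹ n̂) = -0.054961+0.178681i

Re=-0.0550 Im=0.1787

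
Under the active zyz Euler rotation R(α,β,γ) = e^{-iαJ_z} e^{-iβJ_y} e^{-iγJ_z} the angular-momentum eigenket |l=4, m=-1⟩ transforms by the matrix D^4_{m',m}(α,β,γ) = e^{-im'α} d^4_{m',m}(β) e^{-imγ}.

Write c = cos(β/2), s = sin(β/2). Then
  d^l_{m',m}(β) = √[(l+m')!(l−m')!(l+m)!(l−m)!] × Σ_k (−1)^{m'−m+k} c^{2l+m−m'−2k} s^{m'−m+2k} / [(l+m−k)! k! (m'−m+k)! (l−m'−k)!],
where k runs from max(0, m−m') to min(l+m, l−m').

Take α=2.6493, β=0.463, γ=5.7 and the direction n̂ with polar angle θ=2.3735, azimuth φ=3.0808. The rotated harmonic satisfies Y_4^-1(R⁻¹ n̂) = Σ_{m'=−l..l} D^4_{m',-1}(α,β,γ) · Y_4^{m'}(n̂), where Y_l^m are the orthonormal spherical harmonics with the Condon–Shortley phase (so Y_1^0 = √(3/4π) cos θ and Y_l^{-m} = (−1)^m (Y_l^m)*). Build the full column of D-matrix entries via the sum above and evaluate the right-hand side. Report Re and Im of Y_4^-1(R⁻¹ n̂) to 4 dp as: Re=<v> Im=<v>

Re=0.2066 Im=-0.2605

Need the full column D^4_{m',-1} for m'=−4..4 at α=2.6493, β=0.463, γ=5.7.
cos(β/2)=0.973323, sin(β/2)=0.229438
d^4_{-4,-1}: single k=3 term ⇒ +0.078954;  D = -0.065640-0.043877i
d^4_{-3,-1}: k∈[2..3] ⇒ +0.355257 -0.032901 = +0.322356;  D = +0.151501+0.284537i
d^4_{-2,-1}: k∈[1..3] ⇒ +0.805566 -0.223814 +0.008291 = +0.590043;  D = +0.001785-0.590041i
d^4_{-1,-1}: k∈[0..3] ⇒ +0.805484 -0.671373 +0.074612 -0.001382 = +0.207341;  D = -0.098552+0.182423i
d^4_{0,-1}: k∈[0..3] ⇒ -0.849141 +0.283104 -0.015731 +0.000146 = -0.581622;  D = -0.485487+0.320291i
d^4_{1,-1}: k∈[0..3] ⇒ +0.447582 -0.074612 +0.002073 -0.000008 = +0.375035;  D = -0.373487+0.034041i
d^4_{2,-1}: k∈[0..2] ⇒ -0.149209 +0.012437 -0.000138 = -0.136911;  D = -0.126028-0.053492i
d^4_{3,-1}: k∈[0..1] ⇒ +0.032901 -0.001097 = +0.031804;  D = -0.019926-0.024788i
d^4_{4,-1}: single k=0 term ⇒ -0.004387;  D = -0.000806-0.004313i
Y_4^{m'}(θ=2.3735,φ=3.0808) and Σ D·Y over m':
  (-0.0656-0.0439i)·(+0.1001+0.0248i)  (+0.1515+0.2845i)·(+0.2969+0.0548i)  (+0.0018-0.5900i)·(+0.4201+0.0513i)  (-0.0986+0.1824i)·(+0.1466+0.0089i)  (-0.4855+0.3203i)·(-0.3335+0.0000i)  (-0.3735+0.0340i)·(-0.1466+0.0089i)  (-0.1260-0.0535i)·(+0.4201-0.0513i)  (-0.0199-0.0248i)·(-0.2969+0.0548i)  (-0.0008-0.0043i)·(+0.1001-0.0248i)
Y_4^-1(R⁻¹ n̂) = +0.206648-0.260481i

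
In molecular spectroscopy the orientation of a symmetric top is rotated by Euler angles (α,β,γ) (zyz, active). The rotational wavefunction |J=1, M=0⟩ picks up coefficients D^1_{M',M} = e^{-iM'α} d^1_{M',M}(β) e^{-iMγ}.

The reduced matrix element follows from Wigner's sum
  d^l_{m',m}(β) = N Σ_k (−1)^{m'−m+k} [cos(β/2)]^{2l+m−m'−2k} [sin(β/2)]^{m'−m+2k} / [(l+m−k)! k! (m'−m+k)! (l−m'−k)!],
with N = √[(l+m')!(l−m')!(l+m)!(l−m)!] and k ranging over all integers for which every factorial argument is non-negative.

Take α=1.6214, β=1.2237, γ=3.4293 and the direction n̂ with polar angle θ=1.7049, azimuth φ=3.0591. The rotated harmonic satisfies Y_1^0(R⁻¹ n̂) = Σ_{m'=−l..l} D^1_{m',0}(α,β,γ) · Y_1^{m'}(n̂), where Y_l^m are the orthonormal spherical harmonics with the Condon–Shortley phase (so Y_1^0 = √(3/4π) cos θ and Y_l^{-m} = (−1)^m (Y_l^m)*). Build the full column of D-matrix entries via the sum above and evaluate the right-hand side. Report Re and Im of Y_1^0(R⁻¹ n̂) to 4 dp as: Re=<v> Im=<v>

Need the full column D^1_{m',0} for m'=−1..1 at α=1.6214, β=1.2237, γ=3.4293.
cos(β/2)=0.818587, sin(β/2)=0.574383
d^1_{-1,0}: single k=1 term ⇒ +0.664938;  D = -0.033634+0.664087i
d^1_{0,0}: k∈[0..1] ⇒ +0.670084 -0.329916 = +0.340169;  D = +0.340169+0.000000i
d^1_{1,0}: single k=0 term ⇒ -0.664938;  D = +0.033634+0.664087i
Y_1^{m'}(θ=1.7049,φ=3.0591) and Σ D·Y over m':
  (-0.0336+0.6641i)·(-0.3412-0.0282i)  (+0.3402+0.0000i)·(-0.0653+0.0000i)  (+0.0336+0.6641i)·(+0.3412-0.0282i)
Y_1^0(R⁻¹ n̂) = +0.038203+0.000000i

Re=0.0382 Im=0.0000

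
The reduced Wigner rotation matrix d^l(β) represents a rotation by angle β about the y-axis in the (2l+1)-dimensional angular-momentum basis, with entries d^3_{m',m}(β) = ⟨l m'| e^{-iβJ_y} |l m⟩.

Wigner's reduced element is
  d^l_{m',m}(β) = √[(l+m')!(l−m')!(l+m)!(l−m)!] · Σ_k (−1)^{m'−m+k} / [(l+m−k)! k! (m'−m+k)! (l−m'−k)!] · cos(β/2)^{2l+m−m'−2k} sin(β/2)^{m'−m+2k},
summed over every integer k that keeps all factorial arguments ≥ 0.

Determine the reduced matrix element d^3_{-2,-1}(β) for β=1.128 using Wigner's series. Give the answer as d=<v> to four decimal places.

d^3_{-2,-1}(β=1.128) via Wigner's sum:
With c≡cos(β/2)=0.845124 and s≡sin(β/2)=0.534571, N=[1·120·2·24]^{1/2}=75.894664
k∈{1,2} keeps every argument non-negative
  k=1: (−1)^0·75.8947/(24)·0.8451^5·0.5346^1 = +0.728797
  k=2: (−1)^1·75.8947/(12)·0.8451^3·0.5346^3 = -0.583186
d^3_{-2,-1}(1.128) = +0.728797 -0.583186 = +0.145611

d=0.1456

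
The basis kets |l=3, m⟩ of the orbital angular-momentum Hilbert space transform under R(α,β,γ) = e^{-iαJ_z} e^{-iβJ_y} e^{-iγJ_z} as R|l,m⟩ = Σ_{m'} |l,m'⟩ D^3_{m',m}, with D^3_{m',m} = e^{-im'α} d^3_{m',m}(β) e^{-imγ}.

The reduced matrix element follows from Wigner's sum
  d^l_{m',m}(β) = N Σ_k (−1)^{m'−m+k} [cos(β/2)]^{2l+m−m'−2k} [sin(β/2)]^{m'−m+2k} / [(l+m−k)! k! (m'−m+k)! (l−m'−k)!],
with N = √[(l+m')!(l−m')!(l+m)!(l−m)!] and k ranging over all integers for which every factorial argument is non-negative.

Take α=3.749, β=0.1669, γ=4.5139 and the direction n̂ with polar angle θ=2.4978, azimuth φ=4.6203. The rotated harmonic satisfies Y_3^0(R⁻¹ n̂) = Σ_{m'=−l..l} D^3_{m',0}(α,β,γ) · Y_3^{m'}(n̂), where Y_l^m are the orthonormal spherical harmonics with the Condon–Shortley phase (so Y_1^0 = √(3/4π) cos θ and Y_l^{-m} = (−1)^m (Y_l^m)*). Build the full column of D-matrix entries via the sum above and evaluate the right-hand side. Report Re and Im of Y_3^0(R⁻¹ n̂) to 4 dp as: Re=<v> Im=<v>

Need the full column D^3_{m',0} for m'=−3..3 at α=3.749, β=0.1669, γ=4.5139.
cos(β/2)=0.996520, sin(β/2)=0.083353
d^3_{-3,0}: single k=3 term ⇒ +0.002563;  D = +0.000638-0.002482i
d^3_{-2,0}: k∈[2..3] ⇒ +0.037527 -0.000263 = +0.037265;  D = +0.012987+0.034929i
d^3_{-1,0}: k∈[1..3] ⇒ +0.283755 -0.005956 +0.000014 = +0.277813;  D = -0.228121-0.158559i
d^3_{0,0}: k∈[0..3] ⇒ +0.979301 -0.061664 +0.000431 -0.000000 = +0.918068;  D = +0.918068+0.000000i
d^3_{1,0}: k∈[0..2] ⇒ -0.283755 +0.005956 -0.000014 = -0.277813;  D = +0.228121-0.158559i
d^3_{2,0}: k∈[0..1] ⇒ +0.037527 -0.000263 = +0.037265;  D = +0.012987-0.034929i
d^3_{3,0}: single k=0 term ⇒ -0.002563;  D = -0.000638-0.002482i
Y_3^{m'}(θ=2.4978,φ=4.6203) and Σ D·Y over m':
  (+0.0006-0.0025i)·(+0.0246-0.0868i)  (+0.0130+0.0349i)·(+0.2895+0.0539i)  (-0.2281-0.1586i)·(-0.0392+0.4247i)  (+0.9181+0.0000i)·(-0.0593+0.0000i)  (+0.2281-0.1586i)·(+0.0392+0.4247i)  (+0.0130-0.0349i)·(+0.2895-0.0539i)  (-0.0006-0.0025i)·(-0.0246-0.0868i)
Y_3^0(R⁻¹ n̂) = +0.101501-0.000000i

Re=0.1015 Im=0.0000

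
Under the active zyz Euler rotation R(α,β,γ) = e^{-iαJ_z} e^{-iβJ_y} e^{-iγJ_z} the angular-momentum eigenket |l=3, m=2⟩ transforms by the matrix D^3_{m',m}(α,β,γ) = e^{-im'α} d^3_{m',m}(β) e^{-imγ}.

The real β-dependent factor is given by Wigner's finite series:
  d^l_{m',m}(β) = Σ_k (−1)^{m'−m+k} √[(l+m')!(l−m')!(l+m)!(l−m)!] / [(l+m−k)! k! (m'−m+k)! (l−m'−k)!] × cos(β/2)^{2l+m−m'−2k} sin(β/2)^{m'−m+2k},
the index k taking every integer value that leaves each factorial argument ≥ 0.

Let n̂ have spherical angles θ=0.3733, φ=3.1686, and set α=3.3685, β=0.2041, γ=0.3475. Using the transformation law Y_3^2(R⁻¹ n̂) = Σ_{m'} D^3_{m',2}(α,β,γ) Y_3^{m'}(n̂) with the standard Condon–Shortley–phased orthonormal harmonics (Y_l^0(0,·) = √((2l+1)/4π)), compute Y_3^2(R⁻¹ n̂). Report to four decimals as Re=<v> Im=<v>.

Need the full column D^3_{m',2} for m'=−3..3 at α=3.3685, β=0.2041, γ=0.3475.
cos(β/2)=0.994797, sin(β/2)=0.101873
d^3_{-3,2}: single k=5 term ⇒ +0.000027;  D = -0.000027+0.000000i
d^3_{-2,2}: k∈[4..5] ⇒ +0.000533 -0.000001 = +0.000532;  D = +0.000516-0.000127i
d^3_{-1,2}: k∈[3..4] ⇒ +0.006583 -0.000035 = +0.006548;  D = -0.005844+0.002954i
d^3_{0,2}: k∈[2..3] ⇒ +0.055669 -0.000584 = +0.055086;  D = +0.042309-0.035276i
d^3_{1,2}: k∈[1..2] ⇒ +0.313857 -0.006583 = +0.307274;  D = -0.185686+0.244823i
d^3_{2,2}: k∈[0..1] ⇒ +0.969188 -0.050819 = +0.918369;  D = +0.376135-0.837809i
d^3_{3,2}: single k=0 term ⇒ -0.243113;  D = +0.047125-0.238502i
Y_3^{m'}(θ=0.3733,φ=3.1686) and Σ D·Y over m':
  (-0.0000+0.0000i)·(-0.0202+0.0016i)  (+0.0005-0.0001i)·(+0.1264-0.0068i)  (-0.0058+0.0030i)·(-0.3929+0.0106i)  (+0.0423-0.0353i)·(+0.4639+0.0000i)  (-0.1857+0.2448i)·(+0.3929+0.0106i)  (+0.3761-0.8378i)·(+0.1264+0.0068i)  (+0.0471-0.2385i)·(+0.0202+0.0016i)
Y_3^2(R⁻¹ n̂) = +0.000998-0.031424i

Re=0.0010 Im=-0.0314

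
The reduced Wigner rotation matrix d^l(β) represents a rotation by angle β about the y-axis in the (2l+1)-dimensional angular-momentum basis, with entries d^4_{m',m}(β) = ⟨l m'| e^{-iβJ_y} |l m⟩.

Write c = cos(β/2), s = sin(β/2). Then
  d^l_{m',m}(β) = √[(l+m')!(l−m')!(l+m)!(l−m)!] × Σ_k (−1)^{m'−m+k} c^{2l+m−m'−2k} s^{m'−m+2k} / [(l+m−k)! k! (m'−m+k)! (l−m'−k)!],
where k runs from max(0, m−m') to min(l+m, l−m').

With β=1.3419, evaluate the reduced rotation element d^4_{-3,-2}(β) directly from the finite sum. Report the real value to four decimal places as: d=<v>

d=-0.3745

d^4_{-3,-2}(β=1.3419) via Wigner's sum:
With c≡cos(β/2)=0.783231 and s≡sin(β/2)=0.621730, N=[1·5040·2·720]^{1/2}=2693.993318
k: max(0,(-2)−(-3))=1 … min(4+(-2),4−(-3))=2
  k=1: (−1)^0·2693.9933/(720)·0.7832^7·0.6217^1 = +0.420626
  k=2: (−1)^1·2693.9933/(240)·0.7832^5·0.6217^3 = -0.795137
d^4_{-3,-2}(1.3419) = +0.420626 -0.795137 = -0.374510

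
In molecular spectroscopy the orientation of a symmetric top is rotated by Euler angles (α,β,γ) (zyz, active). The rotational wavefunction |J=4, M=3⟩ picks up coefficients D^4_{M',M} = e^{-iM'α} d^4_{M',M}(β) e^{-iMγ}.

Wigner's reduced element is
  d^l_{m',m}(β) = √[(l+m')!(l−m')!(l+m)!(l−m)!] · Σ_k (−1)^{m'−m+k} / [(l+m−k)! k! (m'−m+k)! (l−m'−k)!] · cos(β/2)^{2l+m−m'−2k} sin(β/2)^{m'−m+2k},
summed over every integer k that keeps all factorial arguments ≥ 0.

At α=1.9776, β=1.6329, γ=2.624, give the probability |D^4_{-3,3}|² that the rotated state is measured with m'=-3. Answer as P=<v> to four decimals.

P=0.1698

First d^4_{-3,3}(β=1.6329), then the phase factors e^{-i(-3)α} and e^{-i(3)γ}:
c=cos(1.6329/2)=0.684812, s=sin(1.6329/2)=0.728719; N=√[1·5040·5040·1]=5040.000000
k: max(0,(3)−(-3))=6 … min(4+(3),4−(-3))=7
  k=6: (−1)^0·5040.0000/(720)·0.6848^2·0.7287^6 = +0.491590
  k=7: (−1)^1·5040.0000/(5040)·0.6848^0·0.7287^8 = -0.079521
d^4_{-3,3}(1.6329) = +0.491590 -0.079521 = +0.412069
|D^4_{-3,3}|² = |d^4_{-3,3}(β)|² = (+0.412069)² = 0.169801 (the z-rotation phases have unit modulus)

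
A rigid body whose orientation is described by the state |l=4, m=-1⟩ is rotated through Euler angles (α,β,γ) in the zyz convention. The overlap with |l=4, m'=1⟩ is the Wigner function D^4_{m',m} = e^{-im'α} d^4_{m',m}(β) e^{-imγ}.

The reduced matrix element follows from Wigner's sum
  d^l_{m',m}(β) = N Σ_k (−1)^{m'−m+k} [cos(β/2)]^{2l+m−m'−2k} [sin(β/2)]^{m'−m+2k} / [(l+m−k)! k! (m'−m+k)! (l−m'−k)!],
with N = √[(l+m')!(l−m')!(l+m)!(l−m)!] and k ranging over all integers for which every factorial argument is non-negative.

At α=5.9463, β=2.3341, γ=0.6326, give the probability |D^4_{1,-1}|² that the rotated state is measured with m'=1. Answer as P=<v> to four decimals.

P=0.1670

First d^4_{1,-1}(β=2.3341), then the phase factors e^{-i(1)α} and e^{-i(-1)γ}:
c=cos(2.3341/2)=0.392866, s=sin(2.3341/2)=0.919596; N=√[120·6·6·120]=720.000000
Admissible k: 0..3 (factorial args all ≥0)
  k=0: (−1)^2·720.0000/(72)·0.3929^6·0.9196^2 = +0.031093
  k=1: (−1)^3·720.0000/(24)·0.3929^4·0.9196^4 = -0.511078
  k=2: (−1)^4·720.0000/(48)·0.3929^2·0.9196^6 = +1.400110
  k=3: (−1)^5·720.0000/(720)·0.3929^0·0.9196^8 = -0.511417
d^4_{1,-1}(2.3341) = +0.031093 -0.511078 +1.400110 -0.511417 = +0.408707
|D^4_{1,-1}|² = |d^4_{1,-1}(β)|² = (+0.408707)² = 0.167041 (the z-rotation phases have unit modulus)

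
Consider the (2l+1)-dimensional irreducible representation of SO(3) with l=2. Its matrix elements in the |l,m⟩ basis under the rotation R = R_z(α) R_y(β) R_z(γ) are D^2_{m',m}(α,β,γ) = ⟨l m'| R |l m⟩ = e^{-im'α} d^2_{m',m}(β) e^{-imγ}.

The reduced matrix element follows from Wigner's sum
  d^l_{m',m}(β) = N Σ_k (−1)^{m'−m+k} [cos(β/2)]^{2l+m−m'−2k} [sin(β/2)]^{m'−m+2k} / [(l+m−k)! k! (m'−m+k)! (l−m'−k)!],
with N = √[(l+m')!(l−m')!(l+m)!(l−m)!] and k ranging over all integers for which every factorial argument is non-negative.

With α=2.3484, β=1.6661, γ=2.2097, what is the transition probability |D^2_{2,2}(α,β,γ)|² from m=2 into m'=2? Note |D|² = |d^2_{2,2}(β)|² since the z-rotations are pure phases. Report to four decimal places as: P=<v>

P=0.0419

First d^2_{2,2}(β=1.6661), then the phase factors e^{-i(2)α} and e^{-i(2)γ}:
c=cos(1.6661/2)=0.672622, s=sin(1.6661/2)=0.739986; N=√[24·1·24·1]=24.000000
The bounds max(0,m−m')=0 and min(l+m,l−m')=0 give 1 term
  k=0: (−1)^0·24.0000/(24)·0.6726^4·0.7400^0 = +0.204684
d^2_{2,2}(1.6661) = +0.204684
|D^2_{2,2}|² = |d^2_{2,2}(β)|² = (+0.204684)² = 0.041896 (the z-rotation phases have unit modulus)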